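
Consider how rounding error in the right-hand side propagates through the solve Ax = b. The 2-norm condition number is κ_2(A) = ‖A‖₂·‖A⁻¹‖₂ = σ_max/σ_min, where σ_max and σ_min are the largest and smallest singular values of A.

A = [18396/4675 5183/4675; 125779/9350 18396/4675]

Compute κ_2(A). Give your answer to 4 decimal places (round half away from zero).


form AᵀA = [3434801621/17484500 250452342/4371125; 250452342/4371125 73055261/4371125] with trace 745404533/3496900 and determinant 28398241/87422500
eigenvalues of AᵀA: λ = (tr ± √(tr²−4·det))/2 = 5329/25, 5329/3496900
κ = σ_max/σ_min = (73/5)/(73/1870) = 374.0000

374.0000


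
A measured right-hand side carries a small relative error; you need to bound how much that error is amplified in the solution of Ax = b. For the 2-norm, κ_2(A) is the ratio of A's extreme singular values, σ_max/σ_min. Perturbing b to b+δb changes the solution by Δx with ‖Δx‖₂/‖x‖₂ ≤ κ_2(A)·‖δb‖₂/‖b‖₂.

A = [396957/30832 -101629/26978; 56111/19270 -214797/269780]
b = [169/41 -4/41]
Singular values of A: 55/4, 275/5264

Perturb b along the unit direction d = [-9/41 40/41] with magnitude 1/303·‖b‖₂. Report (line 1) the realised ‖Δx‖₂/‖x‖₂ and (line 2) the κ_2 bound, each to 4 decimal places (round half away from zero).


from the listed singular values, σ₁ = 55/4, σ_n = 275/5264
κ = σ_max/σ_min = (55/4)/(275/5264) = 263.2000
worst-case relative error ≤ 263.2000 × 1/303 = 0.8686
solve Ax = b  →  x = [-5.0804 -18.4576]
‖b‖₂ = 4.1231 and ‖x‖₂ = 19.1440
Δx = A⁻¹·δb where δb = 1/303·4.1231·d; ‖Δx‖ = 0.2605
relative error = 0.0136
so the bound overstates the realised error by a factor of ≈ 63.8427 (computed from the unrounded values)

0.0136
0.8686


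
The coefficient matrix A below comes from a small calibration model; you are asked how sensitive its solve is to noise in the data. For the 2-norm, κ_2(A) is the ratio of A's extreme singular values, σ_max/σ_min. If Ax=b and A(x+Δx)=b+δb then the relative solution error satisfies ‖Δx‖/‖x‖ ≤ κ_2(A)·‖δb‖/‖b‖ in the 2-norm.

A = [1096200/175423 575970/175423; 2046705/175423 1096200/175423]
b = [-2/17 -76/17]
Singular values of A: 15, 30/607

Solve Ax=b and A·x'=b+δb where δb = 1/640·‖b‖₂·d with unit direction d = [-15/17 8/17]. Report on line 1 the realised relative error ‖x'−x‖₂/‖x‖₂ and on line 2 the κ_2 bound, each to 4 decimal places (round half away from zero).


0.0035
0.4742

largest singular value 15, smallest 30/607
κ_2(A) = 15 / (30/607) = 303.5000
worst-case relative error ≤ 303.5000 × 1/640 = 0.4742
solve Ax = b  →  x = [18.8078 -35.8314]
‖b‖₂ = 4.4721 and ‖x‖₂ = 40.4675
re-solving with b+δb shifts x by Δx of norm 0.1414
dividing the unrounded norms, ‖Δx‖/‖x‖ = 0.0035
tightness: 0.0035 against a bound of 0.4742 (unrounded ratio ≈ 0.0074)


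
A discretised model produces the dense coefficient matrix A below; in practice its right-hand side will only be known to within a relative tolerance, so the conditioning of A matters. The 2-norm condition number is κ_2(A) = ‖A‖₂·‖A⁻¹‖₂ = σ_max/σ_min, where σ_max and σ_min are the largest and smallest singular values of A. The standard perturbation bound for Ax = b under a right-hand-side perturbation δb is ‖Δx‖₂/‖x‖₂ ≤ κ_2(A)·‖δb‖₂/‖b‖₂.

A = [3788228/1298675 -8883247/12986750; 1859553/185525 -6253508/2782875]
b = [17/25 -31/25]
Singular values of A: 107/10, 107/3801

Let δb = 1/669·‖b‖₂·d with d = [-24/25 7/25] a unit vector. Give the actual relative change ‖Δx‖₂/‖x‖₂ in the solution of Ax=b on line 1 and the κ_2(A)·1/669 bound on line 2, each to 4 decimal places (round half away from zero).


largest singular value 107/10, smallest 107/3801
condition number: (107/10) ÷ (107/3801) = 380.1000
bound on ‖Δx‖/‖x‖: κ·ε = 380.1000·1/669 = 0.5682
solve Ax = b  →  x = [-7.8890 -34.6364]
‖b‖ = 1.4142, ‖x‖ = 35.5235
δb = ε·‖b‖·d = [-0.0020 0.0006]; solving A·Δx = δb gives ‖Δx‖ = 0.0751
relative error = 0.0021
so the bound overstates the realised error by a factor of ≈ 268.7722 (computed from the unrounded values)

0.0021
0.5682


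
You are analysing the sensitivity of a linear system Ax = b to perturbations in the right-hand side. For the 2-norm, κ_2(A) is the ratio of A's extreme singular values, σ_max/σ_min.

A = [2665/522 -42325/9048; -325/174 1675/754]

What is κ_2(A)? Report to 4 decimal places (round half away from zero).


AᵀA = [4026425/136242 -10184125/363312; -10184125/363312 12990625/484416]; tr = 292225/5184, det = 15625/2304
solving λ² − 292225/5184·λ + 15625/2304 = 0 gives λ = 225/4, 625/5184
so κ_2 = √((225/4) / (625/5184)) = 21.6000

21.6000


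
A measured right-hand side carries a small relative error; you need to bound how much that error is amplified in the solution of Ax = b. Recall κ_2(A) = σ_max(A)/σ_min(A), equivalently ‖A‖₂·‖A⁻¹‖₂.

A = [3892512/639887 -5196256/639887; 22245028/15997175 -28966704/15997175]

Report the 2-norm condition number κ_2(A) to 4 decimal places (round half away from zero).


390.1750

form AᵀA = [5927794357264/152236530625 -7903581596352/152236530625; -7903581596352/152236530625 10538216955136/152236530625] with trace 658640452496/6089461225 and determinant 467943424/6089461225
λ_max, λ_min = (658640452496/6089461225 ± √433795847570791865692416/37081538010778500625)/2 = 2704/25, 173056/243578449
κ_2(A) = √(λ_max/λ_min) = √((2704/25) / (173056/243578449)) = 390.1750


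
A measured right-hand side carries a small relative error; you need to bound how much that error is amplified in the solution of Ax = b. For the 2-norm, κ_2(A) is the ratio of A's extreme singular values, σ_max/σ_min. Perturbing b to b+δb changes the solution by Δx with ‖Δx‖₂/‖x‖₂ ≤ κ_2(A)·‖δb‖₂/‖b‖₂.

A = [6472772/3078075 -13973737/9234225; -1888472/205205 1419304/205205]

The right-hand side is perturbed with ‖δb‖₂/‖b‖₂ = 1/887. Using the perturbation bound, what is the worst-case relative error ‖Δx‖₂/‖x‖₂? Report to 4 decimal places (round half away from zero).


0.2539

AᵀA = [502272598864/5636255625 -1130078537444/16908766875; -1130078537444/16908766875 2542815949249/50726300625]; tr = 282530773561/2029052025, det = 775511104/2029052025
solving λ² − 282530773561/2029052025·λ + 775511104/2029052025 = 0 gives λ = 3481/25, 222784/81162081
σ_max=√(3481/25)=(59/5), σ_min=√(222784/81162081)=(472/9009) → κ = 225.2250
perturbation bound = 225.2250·1/887 = 0.2539


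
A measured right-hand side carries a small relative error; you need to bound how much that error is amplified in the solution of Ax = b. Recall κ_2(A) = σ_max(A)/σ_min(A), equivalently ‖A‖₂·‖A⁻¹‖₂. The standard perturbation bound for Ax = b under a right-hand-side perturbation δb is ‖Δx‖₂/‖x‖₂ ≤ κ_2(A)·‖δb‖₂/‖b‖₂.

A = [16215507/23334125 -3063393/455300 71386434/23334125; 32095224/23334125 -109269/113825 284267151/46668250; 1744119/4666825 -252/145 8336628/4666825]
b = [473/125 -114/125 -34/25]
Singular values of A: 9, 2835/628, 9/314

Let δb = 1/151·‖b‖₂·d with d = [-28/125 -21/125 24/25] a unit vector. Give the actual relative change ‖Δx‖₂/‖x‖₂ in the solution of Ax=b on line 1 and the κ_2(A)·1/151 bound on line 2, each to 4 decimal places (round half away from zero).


0.0137
2.0795

largest singular value 9, smallest 9/314
κ_2(A) = 9 / (9/314) = 314.0000
bound on ‖Δx‖/‖x‖: κ·ε = 314.0000·1/151 = 2.0795
solve Ax = b  →  x = [68.0106 -0.6345 -15.6072]
‖b‖₂ = 4.1231 and ‖x‖₂ = 69.7813
re-solving with b+δb shifts x by Δx of norm 0.9527
dividing the unrounded norms, ‖Δx‖/‖x‖ = 0.0137
realised/bound (from unrounded values) ≈ 0.0066


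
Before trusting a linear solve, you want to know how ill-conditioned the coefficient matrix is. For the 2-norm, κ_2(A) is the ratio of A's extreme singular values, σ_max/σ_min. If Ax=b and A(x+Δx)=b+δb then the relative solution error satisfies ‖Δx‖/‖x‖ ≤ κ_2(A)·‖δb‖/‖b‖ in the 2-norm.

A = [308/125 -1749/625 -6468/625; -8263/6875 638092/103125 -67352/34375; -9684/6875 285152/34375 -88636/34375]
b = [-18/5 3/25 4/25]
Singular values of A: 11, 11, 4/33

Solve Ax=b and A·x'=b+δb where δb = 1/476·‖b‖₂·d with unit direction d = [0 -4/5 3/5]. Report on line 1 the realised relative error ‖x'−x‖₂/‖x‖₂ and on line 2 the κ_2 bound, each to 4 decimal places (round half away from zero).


σ_max = 11, σ_min = 4/33
κ = σ_max/σ_min = 11/(4/33) = 90.7500
bound on ‖Δx‖/‖x‖: κ·ε = 90.7500·1/476 = 0.1907
solve Ax = b  →  x = [-0.0764 0.1004 0.3025]
2-norm of b is 3.6056; of x, 0.3278
re-solving with b+δb shifts x by Δx of norm 0.0625
dividing the unrounded norms, ‖Δx‖/‖x‖ = 0.1907
realised/bound = 1 exactly: the bound is attained for this b and d

0.1907
0.1907


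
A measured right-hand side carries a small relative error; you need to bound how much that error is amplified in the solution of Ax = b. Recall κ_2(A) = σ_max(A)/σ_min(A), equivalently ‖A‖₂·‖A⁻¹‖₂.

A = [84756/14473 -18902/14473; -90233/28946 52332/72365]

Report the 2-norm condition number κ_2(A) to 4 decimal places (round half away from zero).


AᵀA = [36876312433/837870916 -10371326238/1047338645; -10371326238/1047338645 11670778324/5236693225]; tr = 576199241/12460900, det = 83521/3115225
λ_max, λ_min = (576199241/12460900 ± √331988913379713681/155274028810000)/2 = 1156/25, 289/498436
σ_max=√(1156/25)=(34/5), σ_min=√(289/498436)=(17/706) → κ = 282.4000

282.4000


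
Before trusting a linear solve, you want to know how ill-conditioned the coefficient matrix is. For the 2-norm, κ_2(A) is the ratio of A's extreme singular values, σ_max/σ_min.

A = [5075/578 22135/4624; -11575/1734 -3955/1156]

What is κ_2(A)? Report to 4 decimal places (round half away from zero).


form AᵀA = [182890625/1503378 520121875/8018016; 520121875/8018016 740230625/21381376] with trace 104055625/665856 and determinant 9765625/2663424
eigenvalues of AᵀA: λ = (tr ± √(tr²−4·det))/2 = 625/4, 15625/665856
κ = σ_max/σ_min = (25/2)/(125/816) = 81.6000

81.6000


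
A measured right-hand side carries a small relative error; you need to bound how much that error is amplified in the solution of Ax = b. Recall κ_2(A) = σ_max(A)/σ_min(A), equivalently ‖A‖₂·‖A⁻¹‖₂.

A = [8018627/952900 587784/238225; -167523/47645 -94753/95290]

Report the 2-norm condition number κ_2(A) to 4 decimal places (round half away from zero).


293.2000

M = AᵀA = [446887344241/5372890000 16292562111/671611250; 16292562111/671611250 9505404721/1343222500]. tr(M)=775854341/8596624, det(M)=3258025/34386496
λ_max, λ_min = (775854341/8596624 ± √601921950432636681/73901944197376)/2 = 361/4, 9025/8596624
σ_max=√(361/4)=(19/2), σ_min=√(9025/8596624)=(95/2932) → κ = 293.2000


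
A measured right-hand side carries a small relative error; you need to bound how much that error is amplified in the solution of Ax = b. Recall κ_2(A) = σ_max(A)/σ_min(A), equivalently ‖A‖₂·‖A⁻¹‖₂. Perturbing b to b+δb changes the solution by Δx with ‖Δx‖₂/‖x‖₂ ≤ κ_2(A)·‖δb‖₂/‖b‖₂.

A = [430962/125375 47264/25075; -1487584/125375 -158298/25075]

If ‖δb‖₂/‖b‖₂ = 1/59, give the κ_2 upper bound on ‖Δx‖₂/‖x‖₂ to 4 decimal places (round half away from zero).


5.0000

form AᵀA = [3837815044/25150225 409360896/5030045; 409360896/5030045 43667428/1006009] with trace 17057096/87025 and determinant 38416/87025
eigenvalues of AᵀA: λ = (tr ± √(tr²−4·det))/2 = 196, 196/87025
so κ_2 = √(196 / (196/87025)) = 295.0000
perturbation bound = 295.0000·1/59 = 5.0000


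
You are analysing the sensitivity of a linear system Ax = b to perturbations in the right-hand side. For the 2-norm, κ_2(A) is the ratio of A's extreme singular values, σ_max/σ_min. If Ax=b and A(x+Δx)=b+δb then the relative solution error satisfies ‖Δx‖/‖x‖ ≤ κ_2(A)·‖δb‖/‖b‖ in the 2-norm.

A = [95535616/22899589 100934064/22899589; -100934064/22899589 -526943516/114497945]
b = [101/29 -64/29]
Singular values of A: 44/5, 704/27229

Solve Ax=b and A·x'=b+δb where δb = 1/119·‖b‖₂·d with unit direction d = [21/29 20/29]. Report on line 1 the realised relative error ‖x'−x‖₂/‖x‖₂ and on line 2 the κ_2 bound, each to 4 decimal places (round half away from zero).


0.0346
2.8602

σ_max = 44/5, σ_min = 704/27229
κ = σ_max/σ_min = (44/5)/(704/27229) = 340.3625
perturbation bound = 340.3625·1/119 = 2.8602
solve Ax = b  →  x = [-27.6944 27.0033]
‖b‖ = 4.1231, ‖x‖ = 38.6802
δb = ε·‖b‖·d = [0.0251 0.0239]; solving A·Δx = δb gives ‖Δx‖ = 1.3401
relative error = 0.0346
realised/bound (from unrounded values) ≈ 0.0121


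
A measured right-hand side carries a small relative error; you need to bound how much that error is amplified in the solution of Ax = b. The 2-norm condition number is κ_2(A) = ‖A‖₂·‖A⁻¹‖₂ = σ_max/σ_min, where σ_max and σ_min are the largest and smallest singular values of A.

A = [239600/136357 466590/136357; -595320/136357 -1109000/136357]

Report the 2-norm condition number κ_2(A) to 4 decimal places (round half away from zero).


154.2500

AᵀA = [2436769600/110019121 4568076000/110019121; 4568076000/110019121 8565604900/110019121]; tr = 38070500/380689, det = 160000/380689
char-poly roots: 100 and 1600/380689
σ_max=√100=10, σ_min=√(1600/380689)=(40/617) → κ = 154.2500


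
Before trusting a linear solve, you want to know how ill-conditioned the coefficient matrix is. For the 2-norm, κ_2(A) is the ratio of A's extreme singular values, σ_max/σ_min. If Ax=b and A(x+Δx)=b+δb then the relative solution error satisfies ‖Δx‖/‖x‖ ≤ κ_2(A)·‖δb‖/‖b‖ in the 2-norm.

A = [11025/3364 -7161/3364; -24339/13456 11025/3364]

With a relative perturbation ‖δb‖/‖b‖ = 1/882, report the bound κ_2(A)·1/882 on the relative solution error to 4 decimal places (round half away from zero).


0.0045

form AᵀA = [3016881/215296 -694575/53824; -694575/53824 102753/6728] with trace 7497/256 and determinant 194481/4096
solving λ² − 7497/256·λ + 194481/4096 = 0 gives λ = 441/16, 441/256
σ_max=√(441/16)=(21/4), σ_min=√(441/256)=(21/16) → κ = 4.0000
worst-case relative error ≤ 4.0000 × 1/882 = 0.0045


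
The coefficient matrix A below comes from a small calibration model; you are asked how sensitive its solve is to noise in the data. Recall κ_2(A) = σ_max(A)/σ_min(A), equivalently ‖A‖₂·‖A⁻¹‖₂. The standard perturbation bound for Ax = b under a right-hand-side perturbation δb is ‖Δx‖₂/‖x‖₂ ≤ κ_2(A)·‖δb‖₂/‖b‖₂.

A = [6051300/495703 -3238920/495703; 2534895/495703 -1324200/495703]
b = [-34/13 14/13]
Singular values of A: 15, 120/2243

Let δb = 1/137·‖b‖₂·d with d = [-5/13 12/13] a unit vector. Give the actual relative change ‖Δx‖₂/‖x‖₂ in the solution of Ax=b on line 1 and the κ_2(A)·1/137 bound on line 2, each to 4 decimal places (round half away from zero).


σ_max = 15, σ_min = 120/2243
condition number: 15 ÷ (120/2243) = 280.3750
bound on ‖Δx‖/‖x‖: κ·ε = 280.3750·1/137 = 2.0465
solve Ax = b  →  x = [17.4745 33.0480]
2-norm of b is 2.8284; of x, 37.3836
with δb = [-0.0079 0.0191], A·Δx = δb → ‖Δx‖ = 0.3859
realised ‖Δx‖/‖x‖ = 0.0103
tightness: 0.0103 against a bound of 2.0465 (unrounded ratio ≈ 0.0050)

0.0103
2.0465


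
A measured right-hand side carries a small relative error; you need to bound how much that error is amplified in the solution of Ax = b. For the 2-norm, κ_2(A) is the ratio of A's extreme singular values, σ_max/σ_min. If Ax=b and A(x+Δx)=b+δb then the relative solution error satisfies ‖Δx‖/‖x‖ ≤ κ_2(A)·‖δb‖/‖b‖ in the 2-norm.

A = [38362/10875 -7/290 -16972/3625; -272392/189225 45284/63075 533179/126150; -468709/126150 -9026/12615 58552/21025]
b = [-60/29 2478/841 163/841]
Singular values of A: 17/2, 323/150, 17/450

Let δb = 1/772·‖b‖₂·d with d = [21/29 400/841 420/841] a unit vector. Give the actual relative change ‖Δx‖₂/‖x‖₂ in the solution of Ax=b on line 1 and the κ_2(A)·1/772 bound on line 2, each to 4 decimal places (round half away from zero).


0.1244
0.2915

σ_max = 17/2, σ_min = 17/450
κ_2(A) = (17/2) / (17/450) = 225.0000
bound on ‖Δx‖/‖x‖: κ·ε = 225.0000·1/772 = 0.2915
solve Ax = b  →  x = [0.4439 0.4371 0.7741]
2-norm of b is 3.6056; of x, 0.9936
Δx = A⁻¹·δb where δb = 1/772·3.6056·d; ‖Δx‖ = 0.1236
relative error = 0.1244
tightness: 0.1244 against a bound of 0.2915 (unrounded ratio ≈ 0.4269)


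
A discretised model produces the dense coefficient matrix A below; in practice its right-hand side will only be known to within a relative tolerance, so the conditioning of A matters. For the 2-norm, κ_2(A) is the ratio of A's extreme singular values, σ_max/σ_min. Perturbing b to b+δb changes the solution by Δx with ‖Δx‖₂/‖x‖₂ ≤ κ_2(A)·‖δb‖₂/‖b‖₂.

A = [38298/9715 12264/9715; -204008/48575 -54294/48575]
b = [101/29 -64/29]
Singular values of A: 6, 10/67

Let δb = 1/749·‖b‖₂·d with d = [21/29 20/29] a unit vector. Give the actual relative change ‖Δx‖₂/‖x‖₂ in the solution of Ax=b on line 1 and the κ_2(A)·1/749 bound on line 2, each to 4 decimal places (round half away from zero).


0.0055
0.0537

largest singular value 6, smallest 10/67
κ = σ_max/σ_min = 6/(10/67) = 40.2000
κ_2(A)·‖δb‖/‖b‖ = 0.0537
solve Ax = b  →  x = [-1.2360 6.6187]
2-norm of b is 4.1231; of x, 6.7331
with δb = [0.0040 0.0038], A·Δx = δb → ‖Δx‖ = 0.0369
relative error = 0.0055
so the bound overstates the realised error by a factor of ≈ 9.7981 (computed from the unrounded values)


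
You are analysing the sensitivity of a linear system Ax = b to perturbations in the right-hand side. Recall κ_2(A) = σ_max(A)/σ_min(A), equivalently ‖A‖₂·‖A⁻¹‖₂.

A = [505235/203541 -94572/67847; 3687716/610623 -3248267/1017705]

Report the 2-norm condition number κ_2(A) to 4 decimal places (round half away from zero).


110.5200

AᵀA = [5533105097/129780873 -4917798464/216301455; -4917798464/216301455 4372992593/360502425]; tr = 10452032986/190854225, det = 1874161/7634169
char-poly roots: 1369/25 and 34225/7634169
κ = σ_max/σ_min = (37/5)/(185/2763) = 110.5200


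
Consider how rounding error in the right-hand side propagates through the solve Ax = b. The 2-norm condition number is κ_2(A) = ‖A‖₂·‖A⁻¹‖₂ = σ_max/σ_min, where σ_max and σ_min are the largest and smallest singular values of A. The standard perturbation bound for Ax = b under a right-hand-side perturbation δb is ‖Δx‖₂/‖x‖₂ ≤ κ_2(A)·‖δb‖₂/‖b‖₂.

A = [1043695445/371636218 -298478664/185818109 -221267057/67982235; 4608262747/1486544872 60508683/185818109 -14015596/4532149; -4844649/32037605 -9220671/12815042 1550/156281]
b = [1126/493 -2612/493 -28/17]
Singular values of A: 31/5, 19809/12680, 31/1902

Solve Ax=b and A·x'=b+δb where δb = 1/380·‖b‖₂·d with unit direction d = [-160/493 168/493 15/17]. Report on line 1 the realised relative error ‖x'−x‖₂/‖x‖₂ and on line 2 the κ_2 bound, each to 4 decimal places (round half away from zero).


σ_max = 31/5, σ_min = 31/1902
κ_2(A) = (31/5) / (31/1902) = 380.4000
perturbation bound = 380.4000·1/380 = 1.0011
solve Ax = b  →  x = [-174.1620 36.5620 -169.0211]
‖b‖ = 6.0000, ‖x‖ = 245.4329
Δx = A⁻¹·δb where δb = 1/380·6.0000·d; ‖Δx‖ = 0.9688
dividing the unrounded norms, ‖Δx‖/‖x‖ = 0.0039
realised/bound (from unrounded values) ≈ 0.0039

0.0039
1.0011


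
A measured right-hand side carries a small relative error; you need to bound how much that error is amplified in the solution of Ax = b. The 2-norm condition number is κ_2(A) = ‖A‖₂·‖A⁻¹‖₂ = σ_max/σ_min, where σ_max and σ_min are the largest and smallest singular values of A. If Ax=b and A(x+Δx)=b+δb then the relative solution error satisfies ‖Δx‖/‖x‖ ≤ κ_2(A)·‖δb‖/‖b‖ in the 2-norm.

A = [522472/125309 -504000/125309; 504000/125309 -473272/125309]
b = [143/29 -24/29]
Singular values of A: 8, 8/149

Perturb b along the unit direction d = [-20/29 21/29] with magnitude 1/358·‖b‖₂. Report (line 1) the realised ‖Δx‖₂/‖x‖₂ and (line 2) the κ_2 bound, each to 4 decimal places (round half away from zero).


0.0035
0.4162

largest singular value 8, smallest 8/149
κ_2(A) = 8 / (8/149) = 149.0000
bound on ‖Δx‖/‖x‖: κ·ε = 149.0000·1/358 = 0.4162
solve Ax = b  →  x = [-51.1078 -54.2069]
‖b‖ = 5.0000, ‖x‖ = 74.5009
δb = ε·‖b‖·d = [-0.0096 0.0101]; solving A·Δx = δb gives ‖Δx‖ = 0.2601
realised ‖Δx‖/‖x‖ = 0.0035
realised/bound (from unrounded values) ≈ 0.0084


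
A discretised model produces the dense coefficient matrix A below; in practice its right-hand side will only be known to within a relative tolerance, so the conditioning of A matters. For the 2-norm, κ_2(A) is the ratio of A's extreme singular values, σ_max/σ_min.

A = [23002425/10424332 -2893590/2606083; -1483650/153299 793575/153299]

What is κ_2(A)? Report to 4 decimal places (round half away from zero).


M = AᵀA = [6369744470625/64644079504 -424634025375/8080509938; -424634025375/8080509938 113250370725/4040254969]. tr(M)=28310555025/223681936, det(M)=102515625/223681936
λ_max, λ_min = (28310555025/223681936 ± √801395802249671750625/50033608492708096)/2 = 2025/16, 50625/13980121
κ_2(A) = √(λ_max/λ_min) = √((2025/16) / (50625/13980121)) = 186.9500

186.9500


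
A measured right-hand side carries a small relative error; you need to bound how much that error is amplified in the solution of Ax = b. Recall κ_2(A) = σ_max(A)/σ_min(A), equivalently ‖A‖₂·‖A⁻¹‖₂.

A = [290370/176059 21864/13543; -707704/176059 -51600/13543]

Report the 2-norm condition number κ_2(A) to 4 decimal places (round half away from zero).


form AᵀA = [3462483364/183412849 3297398160/183412849; 3297398160/183412849 3140594496/183412849] with trace 7851460/218089 and determinant 9216/218089
eigenvalues of AᵀA: λ = (tr ± √(tr²−4·det))/2 = 36, 256/218089
κ_2(A) = √(λ_max/λ_min) = √(36 / (256/218089)) = 175.1250

175.1250


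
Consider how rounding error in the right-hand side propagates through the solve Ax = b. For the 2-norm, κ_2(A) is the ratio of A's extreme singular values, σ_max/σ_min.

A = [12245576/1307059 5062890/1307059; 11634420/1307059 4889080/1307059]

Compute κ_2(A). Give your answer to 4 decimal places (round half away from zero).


form AᵀA = [339255481936/2031395041 141355070640/2031395041; 141355070640/2031395041 58901258500/2031395041] with trace 2355957044/12020089 and determinant 3841600/12020089
solving λ² − 2355957044/12020089·λ + 3841600/12020089 = 0 gives λ = 196, 19600/12020089
σ_max=√196=14, σ_min=√(19600/12020089)=(140/3467) → κ = 346.7000

346.7000


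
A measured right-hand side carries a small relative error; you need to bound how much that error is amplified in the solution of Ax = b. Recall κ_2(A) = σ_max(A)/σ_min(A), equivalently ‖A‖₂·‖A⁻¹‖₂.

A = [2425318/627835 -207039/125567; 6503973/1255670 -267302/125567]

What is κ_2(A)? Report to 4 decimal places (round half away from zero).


M = AᵀA = [2633213375569/63068285956 -274279581765/15767071489; -274279581765/15767071489 114315506725/15767071489]. tr(M)=18286836701/373185124, det(M)=37515625/373185124
λ_max, λ_min = (18286836701/373185124 ± √334352395436370313401/139267136774895376)/2 = 49, 765625/373185124
σ_max=√49=7, σ_min=√(765625/373185124)=(875/19318) → κ = 154.5440

154.5440


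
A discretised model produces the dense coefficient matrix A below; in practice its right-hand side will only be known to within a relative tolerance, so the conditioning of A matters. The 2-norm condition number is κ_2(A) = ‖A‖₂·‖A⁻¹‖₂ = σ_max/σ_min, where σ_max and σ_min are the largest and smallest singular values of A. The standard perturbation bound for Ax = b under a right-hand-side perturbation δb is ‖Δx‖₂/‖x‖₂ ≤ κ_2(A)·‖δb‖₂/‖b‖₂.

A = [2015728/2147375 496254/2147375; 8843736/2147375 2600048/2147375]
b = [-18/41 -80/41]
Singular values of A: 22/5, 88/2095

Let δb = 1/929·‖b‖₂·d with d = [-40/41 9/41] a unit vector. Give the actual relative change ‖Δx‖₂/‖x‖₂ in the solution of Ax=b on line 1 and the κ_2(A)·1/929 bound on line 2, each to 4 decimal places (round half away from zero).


σ_max = 22/5, σ_min = 88/2095
κ_2(A) = (22/5) / (88/2095) = 104.7500
worst-case relative error ≤ 104.7500 × 1/929 = 0.1128
solve Ax = b  →  x = [-0.4364 -0.1273]
‖b‖ = 2.0000, ‖x‖ = 0.4545
with δb = [-0.0021 0.0005], A·Δx = δb → ‖Δx‖ = 0.0513
relative error = 0.1128
so the bound is sharp here: realised error equals the bound

0.1128
0.1128


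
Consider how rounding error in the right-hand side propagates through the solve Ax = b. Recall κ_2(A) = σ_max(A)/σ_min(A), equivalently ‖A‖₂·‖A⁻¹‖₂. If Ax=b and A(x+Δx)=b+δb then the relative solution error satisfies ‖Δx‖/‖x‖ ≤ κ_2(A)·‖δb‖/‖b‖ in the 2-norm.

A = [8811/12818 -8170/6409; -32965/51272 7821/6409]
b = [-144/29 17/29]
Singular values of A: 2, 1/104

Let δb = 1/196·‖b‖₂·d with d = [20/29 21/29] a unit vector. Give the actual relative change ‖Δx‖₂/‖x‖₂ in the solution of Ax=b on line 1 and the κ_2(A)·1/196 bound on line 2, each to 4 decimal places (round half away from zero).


0.0085
1.0612

from the listed singular values, σ₁ = 2, σ_n = 1/104
condition number: 2 ÷ (1/104) = 208.0000
worst-case relative error ≤ 208.0000 × 1/196 = 1.0612
solve Ax = b  →  x = [-276.2353 -145.0588]
2-norm of b is 5.0000; of x, 312.0064
re-solving with b+δb shifts x by Δx of norm 2.6531
relative error = 0.0085
so the bound overstates the realised error by a factor of ≈ 124.8026 (computed from the unrounded values)


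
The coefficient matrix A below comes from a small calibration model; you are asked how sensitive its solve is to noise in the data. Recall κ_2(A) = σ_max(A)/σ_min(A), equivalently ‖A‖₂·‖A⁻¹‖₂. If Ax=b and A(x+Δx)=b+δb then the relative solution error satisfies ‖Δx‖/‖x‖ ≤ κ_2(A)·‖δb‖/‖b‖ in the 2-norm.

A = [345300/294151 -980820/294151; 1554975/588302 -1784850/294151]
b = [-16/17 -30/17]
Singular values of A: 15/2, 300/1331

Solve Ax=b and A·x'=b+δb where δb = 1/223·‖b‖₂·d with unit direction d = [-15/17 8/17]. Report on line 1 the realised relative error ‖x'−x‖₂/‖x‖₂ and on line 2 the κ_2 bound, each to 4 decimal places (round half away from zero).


0.1492
0.1492

from the listed singular values, σ₁ = 15/2, σ_n = 300/1331
κ = σ_max/σ_min = (15/2)/(300/1331) = 33.2750
κ_2(A)·‖δb‖/‖b‖ = 0.1492
solve Ax = b  →  x = [-0.1026 0.2462]
‖b‖ = 2.0000, ‖x‖ = 0.2667
re-solving with b+δb shifts x by Δx of norm 0.0398
dividing the unrounded norms, ‖Δx‖/‖x‖ = 0.1492
so the bound is sharp here: realised error equals the bound


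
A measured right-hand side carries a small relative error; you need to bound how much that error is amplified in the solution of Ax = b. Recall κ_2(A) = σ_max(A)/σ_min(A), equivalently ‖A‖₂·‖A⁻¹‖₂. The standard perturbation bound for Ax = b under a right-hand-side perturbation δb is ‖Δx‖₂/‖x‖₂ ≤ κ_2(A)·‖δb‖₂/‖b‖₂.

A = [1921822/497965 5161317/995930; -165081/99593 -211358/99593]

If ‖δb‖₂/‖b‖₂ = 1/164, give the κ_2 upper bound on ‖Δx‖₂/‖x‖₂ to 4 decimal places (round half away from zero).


0.7474

AᵀA = [25885758661/1467273025 34507964673/1467273025; 34507964673/1467273025 184061618881/5869092100]; tr = 11504186141/234763684, det = 37515625/234763684
solving λ² − 11504186141/234763684·λ + 37515625/234763684 = 0 gives λ = 49, 765625/234763684
so κ_2 = √(49 / (765625/234763684)) = 122.5760
perturbation bound = 122.5760·1/164 = 0.7474


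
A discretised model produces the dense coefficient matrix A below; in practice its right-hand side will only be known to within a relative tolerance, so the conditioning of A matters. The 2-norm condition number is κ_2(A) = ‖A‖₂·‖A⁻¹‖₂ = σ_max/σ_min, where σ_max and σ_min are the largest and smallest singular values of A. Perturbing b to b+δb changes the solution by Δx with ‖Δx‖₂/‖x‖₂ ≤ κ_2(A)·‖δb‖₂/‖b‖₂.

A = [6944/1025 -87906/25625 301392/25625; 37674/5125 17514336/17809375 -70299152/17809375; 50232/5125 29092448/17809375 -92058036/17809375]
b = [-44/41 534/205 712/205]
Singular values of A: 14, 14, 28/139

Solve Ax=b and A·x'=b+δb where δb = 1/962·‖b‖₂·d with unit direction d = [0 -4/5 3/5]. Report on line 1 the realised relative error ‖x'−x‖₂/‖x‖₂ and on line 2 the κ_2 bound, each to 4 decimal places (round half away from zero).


0.0722
0.0722

from the listed singular values, σ₁ = 14, σ_n = 28/139
κ_2(A) = 14 / (28/139) = 69.5000
worst-case relative error ≤ 69.5000 × 1/962 = 0.0722
solve Ax = b  →  x = [0.2343 0.0608 -0.2085]
‖b‖ = 4.4721, ‖x‖ = 0.3194
δb = ε·‖b‖·d = [0.0000 -0.0037 0.0028]; solving A·Δx = δb gives ‖Δx‖ = 0.0231
relative error = 0.0722
tightness: 0.0722 against a bound of 0.0722; the bound is attained (ratio 1)


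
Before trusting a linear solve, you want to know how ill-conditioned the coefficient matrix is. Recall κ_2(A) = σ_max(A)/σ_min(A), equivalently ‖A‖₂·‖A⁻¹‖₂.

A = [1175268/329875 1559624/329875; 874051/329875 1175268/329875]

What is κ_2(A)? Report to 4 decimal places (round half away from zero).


form AᵀA = [85808800897/4352700625 114408813996/4352700625; 114408813996/4352700625 152547275728/4352700625] with trace 1906848613/34821605 and determinant 119946304/4352700625
solving λ² − 1906848613/34821605·λ + 119946304/4352700625 = 0 gives λ = 1369/25, 87616/174108025
σ_max=√(1369/25)=(37/5), σ_min=√(87616/174108025)=(296/13195) → κ = 329.8750

329.8750


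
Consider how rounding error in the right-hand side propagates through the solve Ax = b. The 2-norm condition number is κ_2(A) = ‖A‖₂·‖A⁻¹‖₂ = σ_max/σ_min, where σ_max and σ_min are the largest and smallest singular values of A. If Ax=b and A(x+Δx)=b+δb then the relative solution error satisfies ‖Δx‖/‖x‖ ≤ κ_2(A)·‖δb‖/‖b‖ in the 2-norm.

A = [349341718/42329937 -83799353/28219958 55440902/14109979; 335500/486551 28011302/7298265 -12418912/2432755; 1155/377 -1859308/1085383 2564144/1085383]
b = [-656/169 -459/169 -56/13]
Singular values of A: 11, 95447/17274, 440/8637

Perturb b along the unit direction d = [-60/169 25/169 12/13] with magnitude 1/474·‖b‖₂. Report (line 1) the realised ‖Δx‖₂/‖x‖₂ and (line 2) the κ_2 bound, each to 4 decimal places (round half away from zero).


0.0045
0.4555

from the listed singular values, σ₁ = 11, σ_n = 440/8637
condition number: 11 ÷ (440/8637) = 215.9250
perturbation bound = 215.9250·1/474 = 0.4555
solve Ax = b  →  x = [-0.7626 -47.2750 -35.1144]
‖b‖ = 6.4031, ‖x‖ = 58.8942
with δb = [-0.0048 0.0020 0.0125], A·Δx = δb → ‖Δx‖ = 0.2652
dividing the unrounded norms, ‖Δx‖/‖x‖ = 0.0045
tightness: 0.0045 against a bound of 0.4555 (unrounded ratio ≈ 0.0099)


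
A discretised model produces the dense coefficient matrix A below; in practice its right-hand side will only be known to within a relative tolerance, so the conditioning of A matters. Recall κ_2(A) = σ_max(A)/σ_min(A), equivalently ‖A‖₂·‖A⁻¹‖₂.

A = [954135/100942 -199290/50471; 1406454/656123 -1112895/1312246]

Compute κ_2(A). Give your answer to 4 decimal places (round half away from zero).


246.2000

AᵀA = [96231760569/1024384036 -10023947640/256096009; -10023947640/256096009 16708442625/1024384036]; tr = 334142613/3030722, det = 4862025/24245776
solving λ² − 334142613/3030722·λ + 4862025/24245776 = 0 gives λ = 441/4, 11025/6061444
κ = σ_max/σ_min = (21/2)/(105/2462) = 246.2000


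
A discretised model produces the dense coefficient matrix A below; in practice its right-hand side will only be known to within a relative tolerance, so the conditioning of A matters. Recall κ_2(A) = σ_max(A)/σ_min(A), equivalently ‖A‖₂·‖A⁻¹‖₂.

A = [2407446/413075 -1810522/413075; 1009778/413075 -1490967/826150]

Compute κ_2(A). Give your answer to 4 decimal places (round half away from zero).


317.7500

AᵀA = [1613123752/40386025 -1209824091/40386025; -1209824091/40386025 3629572129/161544100]; tr = 10082067137/161544100, det = 38950081/1009650625
λ_max, λ_min = (10082067137/161544100 ± √162630481240441809/41754393991696)/2 = 6241/100, 24964/40386025
κ = σ_max/σ_min = (79/10)/(158/6355) = 317.7500


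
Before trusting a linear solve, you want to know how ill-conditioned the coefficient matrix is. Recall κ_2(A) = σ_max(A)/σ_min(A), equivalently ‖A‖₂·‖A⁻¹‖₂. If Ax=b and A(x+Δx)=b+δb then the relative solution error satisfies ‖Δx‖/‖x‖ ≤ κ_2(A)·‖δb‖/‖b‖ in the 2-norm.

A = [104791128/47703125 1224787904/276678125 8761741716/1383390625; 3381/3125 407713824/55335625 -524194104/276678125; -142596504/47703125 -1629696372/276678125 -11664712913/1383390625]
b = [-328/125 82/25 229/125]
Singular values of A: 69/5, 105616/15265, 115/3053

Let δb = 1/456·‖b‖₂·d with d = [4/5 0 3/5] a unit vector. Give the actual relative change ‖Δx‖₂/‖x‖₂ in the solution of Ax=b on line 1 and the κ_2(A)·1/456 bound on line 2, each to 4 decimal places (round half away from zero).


0.0100
0.8034

from the listed singular values, σ₁ = 69/5, σ_n = 115/3053
κ = σ_max/σ_min = (69/5)/(115/3053) = 366.3600
perturbation bound = 366.3600·1/456 = 0.8034
solve Ax = b  →  x = [25.4453 -4.8038 -5.8823]
‖b‖ = 4.5826, ‖x‖ = 26.5545
Δx = A⁻¹·δb where δb = 1/456·4.5826·d; ‖Δx‖ = 0.2668
dividing the unrounded norms, ‖Δx‖/‖x‖ = 0.0100
so the bound overstates the realised error by a factor of ≈ 79.9665 (computed from the unrounded values)


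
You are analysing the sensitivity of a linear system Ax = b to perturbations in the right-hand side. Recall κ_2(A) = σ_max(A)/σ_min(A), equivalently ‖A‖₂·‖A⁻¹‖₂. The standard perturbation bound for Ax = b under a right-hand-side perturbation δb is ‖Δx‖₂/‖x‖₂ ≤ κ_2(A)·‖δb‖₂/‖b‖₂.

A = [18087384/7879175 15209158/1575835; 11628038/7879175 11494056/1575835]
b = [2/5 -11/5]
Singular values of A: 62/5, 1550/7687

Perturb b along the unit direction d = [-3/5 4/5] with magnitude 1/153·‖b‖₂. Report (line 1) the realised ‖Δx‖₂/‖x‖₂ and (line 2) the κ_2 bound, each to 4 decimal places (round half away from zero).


0.0073
0.4019

from the listed singular values, σ₁ = 62/5, σ_n = 1550/7687
κ_2(A) = (62/5) / (1550/7687) = 61.4960
bound on ‖Δx‖/‖x‖: κ·ε = 61.4960·1/153 = 0.4019
solve Ax = b  →  x = [9.6591 -2.2560]
‖b‖ = 2.2361, ‖x‖ = 9.9190
re-solving with b+δb shifts x by Δx of norm 0.0725
relative error = 0.0073
tightness: 0.0073 against a bound of 0.4019 (unrounded ratio ≈ 0.0182)


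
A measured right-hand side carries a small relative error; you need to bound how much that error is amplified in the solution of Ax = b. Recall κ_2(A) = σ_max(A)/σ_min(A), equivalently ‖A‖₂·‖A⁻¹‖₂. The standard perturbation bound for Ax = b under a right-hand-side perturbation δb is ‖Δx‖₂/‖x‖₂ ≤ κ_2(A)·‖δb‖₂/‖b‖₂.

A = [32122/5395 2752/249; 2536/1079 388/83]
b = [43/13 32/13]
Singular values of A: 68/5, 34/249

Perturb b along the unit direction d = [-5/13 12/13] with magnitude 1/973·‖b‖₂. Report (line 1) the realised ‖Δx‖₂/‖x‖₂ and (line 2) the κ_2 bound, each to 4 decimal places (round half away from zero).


0.0042
0.1024

largest singular value 68/5, smallest 34/249
κ_2(A) = (68/5) / (34/249) = 99.6000
worst-case relative error ≤ 99.6000 × 1/973 = 0.1024
solve Ax = b  →  x = [-6.3235 3.7059]
2-norm of b is 4.1231; of x, 7.3294
re-solving with b+δb shifts x by Δx of norm 0.0310
dividing the unrounded norms, ‖Δx‖/‖x‖ = 0.0042
realised/bound (from unrounded values) ≈ 0.0414


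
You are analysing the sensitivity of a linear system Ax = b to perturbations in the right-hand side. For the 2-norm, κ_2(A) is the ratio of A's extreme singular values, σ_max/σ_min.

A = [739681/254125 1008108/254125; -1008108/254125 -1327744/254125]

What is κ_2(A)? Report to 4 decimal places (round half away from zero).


AᵀA = [62536388857/2583180625 83367507276/2583180625; 83367507276/2583180625 111167434768/2583180625]; tr = 1389630589/20665445, det = 723394816/2583180625
eigenvalues of AᵀA: λ = (tr ± √(tr²−4·det))/2 = 1681/25, 430336/103327225
so κ_2 = √((1681/25) / (430336/103327225)) = 127.0625

127.0625


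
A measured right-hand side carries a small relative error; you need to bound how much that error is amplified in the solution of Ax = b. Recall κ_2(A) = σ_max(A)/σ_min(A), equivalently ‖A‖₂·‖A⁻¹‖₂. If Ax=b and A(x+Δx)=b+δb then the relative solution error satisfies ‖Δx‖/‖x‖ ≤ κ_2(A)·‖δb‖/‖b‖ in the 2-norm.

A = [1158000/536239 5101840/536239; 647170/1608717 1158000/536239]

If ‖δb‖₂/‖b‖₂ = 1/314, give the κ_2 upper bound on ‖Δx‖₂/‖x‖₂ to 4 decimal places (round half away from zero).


0.3810

AᵀA = [7428616900/1539542169 3663140000/171060241; 3663140000/171060241 16281817600/171060241]; tr = 91591300/915849, det = 640000/915849
solving λ² − 91591300/915849·λ + 640000/915849 = 0 gives λ = 100, 6400/915849
so κ_2 = √(100 / (6400/915849)) = 119.6250
perturbation bound = 119.6250·1/314 = 0.3810


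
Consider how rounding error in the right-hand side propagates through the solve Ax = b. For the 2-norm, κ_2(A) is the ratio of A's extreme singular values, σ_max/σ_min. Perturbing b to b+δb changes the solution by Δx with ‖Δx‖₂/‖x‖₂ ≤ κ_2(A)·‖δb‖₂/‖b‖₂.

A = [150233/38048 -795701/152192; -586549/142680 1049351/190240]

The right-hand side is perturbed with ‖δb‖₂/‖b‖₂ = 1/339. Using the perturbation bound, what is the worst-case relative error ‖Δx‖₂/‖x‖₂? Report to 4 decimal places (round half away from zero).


AᵀA = [12583680601/387302400 -22370360999/516403200; -22370360999/516403200 39770157401/688537600]; tr = 22370812249/247873536, det = 81450625/991494144
eigenvalues of AᵀA: λ = (tr ± √(tr²−4·det))/2 = 361/4, 225625/247873536
κ_2(A) = √(λ_max/λ_min) = √((361/4) / (225625/247873536)) = 314.8800
worst-case relative error ≤ 314.8800 × 1/339 = 0.9288

0.9288


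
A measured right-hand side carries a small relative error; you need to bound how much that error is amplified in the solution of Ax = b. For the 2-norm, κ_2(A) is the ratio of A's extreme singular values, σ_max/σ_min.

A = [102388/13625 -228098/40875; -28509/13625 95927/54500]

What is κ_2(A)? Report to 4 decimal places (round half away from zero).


61.3125

M = AᵀA = [3614741/59405 -32519149/712860; -32519149/712860 292888661/8554320]. tr(M)=162682273/1710864, det(M)=28561/11881
char-poly roots: 1521/16 and 2704/106929
κ = σ_max/σ_min = (39/4)/(52/327) = 61.3125


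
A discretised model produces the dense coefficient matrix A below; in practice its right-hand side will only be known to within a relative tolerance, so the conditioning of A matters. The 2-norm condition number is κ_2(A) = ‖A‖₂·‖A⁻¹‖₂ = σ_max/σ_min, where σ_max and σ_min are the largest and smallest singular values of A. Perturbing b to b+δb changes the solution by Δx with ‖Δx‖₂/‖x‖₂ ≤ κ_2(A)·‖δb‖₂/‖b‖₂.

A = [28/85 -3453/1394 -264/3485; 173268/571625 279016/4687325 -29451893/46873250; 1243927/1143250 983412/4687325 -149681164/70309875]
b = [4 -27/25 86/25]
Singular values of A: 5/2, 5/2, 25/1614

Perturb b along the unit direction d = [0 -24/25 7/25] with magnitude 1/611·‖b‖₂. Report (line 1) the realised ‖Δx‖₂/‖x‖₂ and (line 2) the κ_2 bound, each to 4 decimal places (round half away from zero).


σ_max = 5/2, σ_min = 25/1614
κ_2(A) = (5/2) / (25/1614) = 161.4000
perturbation bound = 161.4000·1/611 = 0.2642
solve Ax = b  →  x = [114.6824 11.8574 58.1664]
2-norm of b is 5.3852; of x, 129.1355
with δb = [0.0000 -0.0085 0.0025], A·Δx = δb → ‖Δx‖ = 0.5690
realised ‖Δx‖/‖x‖ = 0.0044
tightness: 0.0044 against a bound of 0.2642 (unrounded ratio ≈ 0.0167)

0.0044
0.2642
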